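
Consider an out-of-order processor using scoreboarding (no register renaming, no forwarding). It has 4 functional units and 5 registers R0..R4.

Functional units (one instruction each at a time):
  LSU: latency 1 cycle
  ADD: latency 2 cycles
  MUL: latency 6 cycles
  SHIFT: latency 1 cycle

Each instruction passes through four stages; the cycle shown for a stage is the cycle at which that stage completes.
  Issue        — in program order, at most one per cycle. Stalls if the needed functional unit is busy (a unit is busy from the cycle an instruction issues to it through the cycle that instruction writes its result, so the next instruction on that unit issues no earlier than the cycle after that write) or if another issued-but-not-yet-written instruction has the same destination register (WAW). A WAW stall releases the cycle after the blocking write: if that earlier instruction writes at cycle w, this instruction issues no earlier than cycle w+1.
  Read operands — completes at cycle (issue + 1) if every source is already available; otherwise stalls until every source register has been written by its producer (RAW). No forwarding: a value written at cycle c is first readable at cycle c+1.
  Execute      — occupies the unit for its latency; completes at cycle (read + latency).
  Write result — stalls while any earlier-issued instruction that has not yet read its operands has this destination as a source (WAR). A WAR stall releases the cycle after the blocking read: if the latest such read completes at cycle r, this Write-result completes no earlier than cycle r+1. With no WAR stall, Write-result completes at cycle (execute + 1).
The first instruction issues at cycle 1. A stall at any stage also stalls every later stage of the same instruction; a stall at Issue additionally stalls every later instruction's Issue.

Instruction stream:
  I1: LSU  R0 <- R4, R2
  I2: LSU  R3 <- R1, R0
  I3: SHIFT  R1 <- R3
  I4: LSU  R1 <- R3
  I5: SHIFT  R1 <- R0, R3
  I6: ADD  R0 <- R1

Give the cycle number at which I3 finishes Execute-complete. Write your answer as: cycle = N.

I1: IS=1 RO=2 EX=3 WR=4
I2: IS=5 RO=6 EX=7 WR=8  [struct: LSU busy until I1 writes@4]
I3: IS=6 RO=9 EX=10 WR=11  [RAW R3: wait I2 write@8]
I4: IS=12 RO=13 EX=14 WR=15  [WAW R1: wait I3 write@11]
I5: IS=16 RO=17 EX=18 WR=19  [WAW R1: wait I4 write@15]
I6: IS=17 RO=20 EX=22 WR=23  [RAW R1: wait I5 write@19]

cycle = 10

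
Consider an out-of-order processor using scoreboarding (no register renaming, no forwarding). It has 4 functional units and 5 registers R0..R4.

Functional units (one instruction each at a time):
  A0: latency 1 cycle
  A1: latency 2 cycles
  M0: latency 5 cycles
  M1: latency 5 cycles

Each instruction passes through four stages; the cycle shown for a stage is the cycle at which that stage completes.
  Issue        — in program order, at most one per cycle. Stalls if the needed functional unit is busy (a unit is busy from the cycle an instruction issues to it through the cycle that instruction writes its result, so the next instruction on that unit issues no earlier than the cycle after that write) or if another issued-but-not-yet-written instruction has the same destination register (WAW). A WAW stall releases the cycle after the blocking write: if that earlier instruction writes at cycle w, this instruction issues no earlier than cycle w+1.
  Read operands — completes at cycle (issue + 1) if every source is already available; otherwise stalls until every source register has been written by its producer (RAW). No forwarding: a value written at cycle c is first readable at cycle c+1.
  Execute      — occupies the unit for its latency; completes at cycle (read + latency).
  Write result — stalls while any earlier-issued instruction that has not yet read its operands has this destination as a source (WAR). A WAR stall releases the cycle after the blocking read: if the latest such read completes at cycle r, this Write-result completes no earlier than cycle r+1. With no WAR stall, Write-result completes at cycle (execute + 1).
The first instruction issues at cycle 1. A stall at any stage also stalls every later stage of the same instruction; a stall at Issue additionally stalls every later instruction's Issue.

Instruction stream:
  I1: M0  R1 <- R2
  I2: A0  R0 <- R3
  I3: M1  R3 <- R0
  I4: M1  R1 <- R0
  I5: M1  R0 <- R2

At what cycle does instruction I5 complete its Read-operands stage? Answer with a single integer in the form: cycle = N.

cycle = 22

cycle 1: I1 dispatched to M0
cycle 2: I1 operands ready, I2 dispatched to A0
cycle 3: I2 operands ready, I3 dispatched to M1
cycle 4: I2 complete
cycle 5: R0←I2
cycle 6: I3 operands ready
cycle 7: I1 complete
cycle 8: R1←I1
cycle 11: I3 complete
cycle 12: R3←I3
cycle 13: I4 dispatched to M1
cycle 14: I4 operands ready
cycle 19: I4 complete
cycle 20: R1←I4
cycle 21: I5 dispatched to M1
cycle 22: I5 operands ready
cycle 27: I5 complete
cycle 28: R0←I5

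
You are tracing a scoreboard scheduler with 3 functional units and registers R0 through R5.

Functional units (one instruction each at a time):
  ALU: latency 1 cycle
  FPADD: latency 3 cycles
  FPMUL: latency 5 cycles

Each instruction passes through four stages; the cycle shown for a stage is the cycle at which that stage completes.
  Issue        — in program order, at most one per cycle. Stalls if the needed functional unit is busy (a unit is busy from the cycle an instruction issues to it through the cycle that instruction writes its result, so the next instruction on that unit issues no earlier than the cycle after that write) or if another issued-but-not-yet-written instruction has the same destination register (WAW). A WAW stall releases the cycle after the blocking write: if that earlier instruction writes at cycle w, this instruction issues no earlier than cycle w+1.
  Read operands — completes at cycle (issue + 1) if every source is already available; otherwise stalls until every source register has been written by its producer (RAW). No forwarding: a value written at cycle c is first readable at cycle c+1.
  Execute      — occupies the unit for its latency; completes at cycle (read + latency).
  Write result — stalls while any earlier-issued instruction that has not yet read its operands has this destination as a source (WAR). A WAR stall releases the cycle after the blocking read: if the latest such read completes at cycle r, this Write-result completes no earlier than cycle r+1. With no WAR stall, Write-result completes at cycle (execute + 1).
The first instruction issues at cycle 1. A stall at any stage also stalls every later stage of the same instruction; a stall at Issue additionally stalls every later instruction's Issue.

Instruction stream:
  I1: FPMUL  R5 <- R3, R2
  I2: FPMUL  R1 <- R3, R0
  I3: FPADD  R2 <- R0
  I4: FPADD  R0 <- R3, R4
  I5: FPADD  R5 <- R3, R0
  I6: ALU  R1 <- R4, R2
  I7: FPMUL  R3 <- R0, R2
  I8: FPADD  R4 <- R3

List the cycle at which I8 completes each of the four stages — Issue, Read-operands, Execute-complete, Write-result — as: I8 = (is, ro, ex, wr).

I1: IS=1 RO=2 EX=7 WR=8
I2: IS=9 RO=10 EX=15 WR=16  [struct: FPMUL busy until I1 writes@8]
I3: IS=10 RO=11 EX=14 WR=15
I4: IS=16 RO=17 EX=20 WR=21  [struct: FPADD busy until I3 writes@15]
I5: IS=22 RO=23 EX=26 WR=27  [struct: FPADD busy until I4 writes@21]
I6: IS=23 RO=24 EX=25 WR=26
I7: IS=24 RO=25 EX=30 WR=31
I8: IS=28 RO=32 EX=35 WR=36  [struct: FPADD busy until I5 writes@27; RAW R3: wait I7 write@31]

I8 = (28, 32, 35, 36)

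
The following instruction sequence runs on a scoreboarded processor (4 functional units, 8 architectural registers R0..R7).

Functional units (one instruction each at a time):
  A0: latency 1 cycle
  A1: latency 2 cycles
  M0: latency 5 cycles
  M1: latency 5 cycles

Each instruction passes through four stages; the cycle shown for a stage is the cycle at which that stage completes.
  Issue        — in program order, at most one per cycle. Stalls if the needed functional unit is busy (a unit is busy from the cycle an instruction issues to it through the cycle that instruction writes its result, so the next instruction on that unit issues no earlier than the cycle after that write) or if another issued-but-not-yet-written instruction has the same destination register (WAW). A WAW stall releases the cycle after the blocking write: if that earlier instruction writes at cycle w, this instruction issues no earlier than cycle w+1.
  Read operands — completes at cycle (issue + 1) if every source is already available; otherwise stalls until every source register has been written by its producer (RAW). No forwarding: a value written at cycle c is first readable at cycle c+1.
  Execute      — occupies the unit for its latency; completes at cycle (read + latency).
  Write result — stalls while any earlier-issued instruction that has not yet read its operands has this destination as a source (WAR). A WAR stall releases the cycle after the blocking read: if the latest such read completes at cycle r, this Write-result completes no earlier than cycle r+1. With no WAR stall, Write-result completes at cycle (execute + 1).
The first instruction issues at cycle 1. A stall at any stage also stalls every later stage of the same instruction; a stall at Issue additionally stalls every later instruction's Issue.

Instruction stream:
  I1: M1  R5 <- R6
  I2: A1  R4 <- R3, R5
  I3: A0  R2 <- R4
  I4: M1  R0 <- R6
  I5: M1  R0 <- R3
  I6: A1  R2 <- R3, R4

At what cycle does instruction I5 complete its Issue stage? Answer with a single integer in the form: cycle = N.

cycle = 17

c1: I1 issues→M1
c2: I1 reads · I2 issues→A1
c3: I3 issues→A0
c7: I1 exec-done
c8: I1 writes R5
c9: I2 reads · I4 issues→M1
c10: I4 reads
c11: I2 exec-done
c12: I2 writes R4
c13: I3 reads
c14: I3 exec-done
c15: I3 writes R2 · I4 exec-done
c16: I4 writes R0
c17: I5 issues→M1
c18: I5 reads · I6 issues→A1
c19: I6 reads
c21: I6 exec-done
c22: I6 writes R2
c23: I5 exec-done
c24: I5 writes R0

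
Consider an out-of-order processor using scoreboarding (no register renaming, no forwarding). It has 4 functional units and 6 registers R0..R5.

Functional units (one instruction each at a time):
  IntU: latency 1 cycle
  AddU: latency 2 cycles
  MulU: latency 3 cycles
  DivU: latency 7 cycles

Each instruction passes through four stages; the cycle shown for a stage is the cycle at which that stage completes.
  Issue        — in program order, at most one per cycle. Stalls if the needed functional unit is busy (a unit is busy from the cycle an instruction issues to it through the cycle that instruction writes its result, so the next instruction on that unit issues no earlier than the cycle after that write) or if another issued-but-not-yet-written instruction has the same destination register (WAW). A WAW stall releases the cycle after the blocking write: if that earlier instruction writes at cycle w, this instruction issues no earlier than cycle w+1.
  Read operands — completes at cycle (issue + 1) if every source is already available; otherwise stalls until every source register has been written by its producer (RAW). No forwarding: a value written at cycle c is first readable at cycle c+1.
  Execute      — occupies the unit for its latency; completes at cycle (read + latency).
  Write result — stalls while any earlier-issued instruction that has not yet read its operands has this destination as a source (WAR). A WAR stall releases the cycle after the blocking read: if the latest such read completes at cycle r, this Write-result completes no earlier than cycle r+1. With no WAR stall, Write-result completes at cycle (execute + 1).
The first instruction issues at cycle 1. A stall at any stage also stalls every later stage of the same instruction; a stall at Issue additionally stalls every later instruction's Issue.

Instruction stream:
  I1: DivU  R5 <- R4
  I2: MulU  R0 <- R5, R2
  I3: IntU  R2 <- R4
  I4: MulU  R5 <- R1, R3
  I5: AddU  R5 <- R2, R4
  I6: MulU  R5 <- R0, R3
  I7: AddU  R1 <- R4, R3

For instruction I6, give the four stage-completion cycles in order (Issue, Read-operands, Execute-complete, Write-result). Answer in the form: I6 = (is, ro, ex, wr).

I1: IS=1 RO=2 EX=9 WR=10
I2: IS=2 RO=11 EX=14 WR=15  [RAW R5: wait I1 write@10]
I3: IS=3 RO=4 EX=5 WR=12  [WAR R2: wait I2 read@11]
I4: IS=16 RO=17 EX=20 WR=21  [struct: MulU busy until I2 writes@15]
I5: IS=22 RO=23 EX=25 WR=26  [WAW R5: wait I4 write@21]
I6: IS=27 RO=28 EX=31 WR=32  [WAW R5: wait I5 write@26]
I7: IS=28 RO=29 EX=31 WR=32

I6 = (27, 28, 31, 32)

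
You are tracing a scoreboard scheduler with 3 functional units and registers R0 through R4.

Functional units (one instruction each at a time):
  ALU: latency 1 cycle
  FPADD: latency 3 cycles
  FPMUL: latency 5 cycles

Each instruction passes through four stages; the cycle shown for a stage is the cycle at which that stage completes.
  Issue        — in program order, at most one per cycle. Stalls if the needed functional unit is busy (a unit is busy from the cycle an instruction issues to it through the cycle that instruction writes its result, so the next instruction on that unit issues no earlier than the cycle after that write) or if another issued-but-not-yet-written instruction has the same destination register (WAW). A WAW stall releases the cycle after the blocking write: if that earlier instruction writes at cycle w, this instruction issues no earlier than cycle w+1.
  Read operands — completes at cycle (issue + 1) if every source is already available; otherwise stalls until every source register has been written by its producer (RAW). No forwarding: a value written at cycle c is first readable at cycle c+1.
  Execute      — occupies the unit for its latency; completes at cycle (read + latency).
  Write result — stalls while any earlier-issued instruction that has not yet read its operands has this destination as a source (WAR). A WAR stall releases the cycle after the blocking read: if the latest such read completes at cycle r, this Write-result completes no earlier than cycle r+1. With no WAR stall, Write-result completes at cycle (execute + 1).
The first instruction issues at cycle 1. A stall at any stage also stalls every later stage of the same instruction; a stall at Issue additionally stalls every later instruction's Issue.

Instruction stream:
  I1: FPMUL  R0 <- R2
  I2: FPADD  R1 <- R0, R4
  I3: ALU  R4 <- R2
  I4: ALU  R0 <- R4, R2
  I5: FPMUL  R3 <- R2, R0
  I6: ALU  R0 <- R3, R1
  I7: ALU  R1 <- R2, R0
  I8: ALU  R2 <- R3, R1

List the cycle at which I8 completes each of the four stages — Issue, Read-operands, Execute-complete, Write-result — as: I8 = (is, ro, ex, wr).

[1] I1 issues→FPMUL
[2] I1 reads · I2 issues→FPADD
[3] I3 issues→ALU
[4] I3 reads
[5] I3 exec-done
[7] I1 exec-done
[8] I1 writes R0
[9] I2 reads
[10] I3 writes R4
[11] I4 issues→ALU
[12] I2 exec-done · I4 reads · I5 issues→FPMUL
[13] I2 writes R1 · I4 exec-done
[14] I4 writes R0
[15] I5 reads · I6 issues→ALU
[20] I5 exec-done
[21] I5 writes R3
[22] I6 reads
[23] I6 exec-done
[24] I6 writes R0
[25] I7 issues→ALU
[26] I7 reads
[27] I7 exec-done
[28] I7 writes R1
[29] I8 issues→ALU
[30] I8 reads
[31] I8 exec-done
[32] I8 writes R2

I8 = (29, 30, 31, 32)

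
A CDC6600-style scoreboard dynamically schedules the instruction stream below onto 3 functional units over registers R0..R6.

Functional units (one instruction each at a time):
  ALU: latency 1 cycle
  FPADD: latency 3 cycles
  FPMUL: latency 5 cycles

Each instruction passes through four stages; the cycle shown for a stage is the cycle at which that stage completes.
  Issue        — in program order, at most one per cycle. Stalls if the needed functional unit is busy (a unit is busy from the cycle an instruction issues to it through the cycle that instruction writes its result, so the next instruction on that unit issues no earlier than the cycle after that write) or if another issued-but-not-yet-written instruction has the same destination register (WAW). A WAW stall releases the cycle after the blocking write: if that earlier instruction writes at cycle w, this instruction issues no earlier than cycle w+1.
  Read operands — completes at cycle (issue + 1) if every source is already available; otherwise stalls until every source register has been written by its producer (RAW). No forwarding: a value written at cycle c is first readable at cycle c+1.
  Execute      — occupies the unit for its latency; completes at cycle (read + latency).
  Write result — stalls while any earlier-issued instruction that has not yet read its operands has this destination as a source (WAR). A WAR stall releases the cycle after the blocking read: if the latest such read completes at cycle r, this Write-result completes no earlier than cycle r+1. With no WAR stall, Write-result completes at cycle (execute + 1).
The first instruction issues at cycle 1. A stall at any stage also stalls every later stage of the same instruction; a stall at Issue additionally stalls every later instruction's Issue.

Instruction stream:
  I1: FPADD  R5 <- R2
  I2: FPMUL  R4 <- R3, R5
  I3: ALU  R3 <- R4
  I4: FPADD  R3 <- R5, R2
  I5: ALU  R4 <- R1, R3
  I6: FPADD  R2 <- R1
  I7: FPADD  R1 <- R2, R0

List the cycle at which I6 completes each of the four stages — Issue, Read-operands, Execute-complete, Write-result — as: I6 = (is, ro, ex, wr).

1) issue 1, read 2, done 5, write 6
2) issue 2, read 7, done 12, write 13  <RAW R5: wait I1 write@6>
3) issue 3, read 14, done 15, write 16  <RAW R4: wait I2 write@13>
4) issue 17, read 18, done 21, write 22  <WAW R3: wait I3 write@16>
5) issue 18, read 23, done 24, write 25  <RAW R3: wait I4 write@22>
6) issue 23, read 24, done 27, write 28  <struct: FPADD busy until I4 writes@22>
7) issue 29, read 30, done 33, write 34  <struct: FPADD busy until I6 writes@28>

I6 = (23, 24, 27, 28)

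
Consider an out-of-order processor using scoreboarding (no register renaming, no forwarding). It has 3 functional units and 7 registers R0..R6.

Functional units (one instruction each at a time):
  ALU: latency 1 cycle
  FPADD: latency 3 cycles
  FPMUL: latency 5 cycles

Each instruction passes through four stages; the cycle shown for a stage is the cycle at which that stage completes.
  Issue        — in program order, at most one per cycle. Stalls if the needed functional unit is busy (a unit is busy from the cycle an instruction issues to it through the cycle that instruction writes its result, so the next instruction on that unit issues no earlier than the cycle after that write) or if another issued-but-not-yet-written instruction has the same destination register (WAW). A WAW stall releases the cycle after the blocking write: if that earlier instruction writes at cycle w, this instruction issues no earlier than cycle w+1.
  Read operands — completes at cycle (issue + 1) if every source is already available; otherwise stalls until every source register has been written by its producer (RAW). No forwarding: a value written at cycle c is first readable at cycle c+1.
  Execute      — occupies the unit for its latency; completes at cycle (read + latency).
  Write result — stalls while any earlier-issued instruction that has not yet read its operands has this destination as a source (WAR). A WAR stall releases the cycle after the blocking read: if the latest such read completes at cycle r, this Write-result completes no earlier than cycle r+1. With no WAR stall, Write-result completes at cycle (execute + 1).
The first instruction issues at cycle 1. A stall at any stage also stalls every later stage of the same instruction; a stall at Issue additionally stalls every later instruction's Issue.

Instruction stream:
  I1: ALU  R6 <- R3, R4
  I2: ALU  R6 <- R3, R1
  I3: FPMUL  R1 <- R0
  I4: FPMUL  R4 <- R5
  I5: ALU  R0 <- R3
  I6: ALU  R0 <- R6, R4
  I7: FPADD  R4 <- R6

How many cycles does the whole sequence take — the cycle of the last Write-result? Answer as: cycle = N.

t=1  I1 issues→ALU
t=2  I1 reads
t=3  I1 exec-done
t=4  I1 writes R6
t=5  I2 issues→ALU
t=6  I2 reads; I3 issues→FPMUL
t=7  I2 exec-done; I3 reads
t=8  I2 writes R6
t=12  I3 exec-done
t=13  I3 writes R1
t=14  I4 issues→FPMUL
t=15  I4 reads; I5 issues→ALU
t=16  I5 reads
t=17  I5 exec-done
t=18  I5 writes R0
t=19  I6 issues→ALU
t=20  I4 exec-done
t=21  I4 writes R4
t=22  I6 reads; I7 issues→FPADD
t=23  I6 exec-done; I7 reads
t=24  I6 writes R0
t=26  I7 exec-done
t=27  I7 writes R4

cycle = 27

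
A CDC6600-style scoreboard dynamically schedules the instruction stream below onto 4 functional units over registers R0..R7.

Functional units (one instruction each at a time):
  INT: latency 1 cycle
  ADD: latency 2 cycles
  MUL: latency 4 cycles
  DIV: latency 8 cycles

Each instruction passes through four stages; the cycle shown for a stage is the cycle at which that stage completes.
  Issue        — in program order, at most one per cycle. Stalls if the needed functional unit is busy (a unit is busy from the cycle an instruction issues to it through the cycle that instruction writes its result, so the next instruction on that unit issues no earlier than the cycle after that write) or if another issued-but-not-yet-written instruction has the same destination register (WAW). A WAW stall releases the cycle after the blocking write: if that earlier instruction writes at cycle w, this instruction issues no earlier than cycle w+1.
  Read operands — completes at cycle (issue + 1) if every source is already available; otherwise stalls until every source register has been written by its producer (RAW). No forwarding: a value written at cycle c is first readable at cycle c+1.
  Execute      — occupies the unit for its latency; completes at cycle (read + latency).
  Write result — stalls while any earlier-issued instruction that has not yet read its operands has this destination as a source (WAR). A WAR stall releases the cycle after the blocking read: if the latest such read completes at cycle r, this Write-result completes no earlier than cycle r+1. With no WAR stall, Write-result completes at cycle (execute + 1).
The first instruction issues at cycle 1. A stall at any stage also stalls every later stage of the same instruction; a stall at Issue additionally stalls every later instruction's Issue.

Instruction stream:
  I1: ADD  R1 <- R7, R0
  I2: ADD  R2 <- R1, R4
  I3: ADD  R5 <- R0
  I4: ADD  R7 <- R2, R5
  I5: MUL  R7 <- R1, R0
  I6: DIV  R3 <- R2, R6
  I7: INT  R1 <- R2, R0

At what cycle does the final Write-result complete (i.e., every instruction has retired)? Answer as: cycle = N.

cycle 1: I1 dispatched to ADD
cycle 2: I1 operands ready
cycle 4: I1 complete
cycle 5: R1←I1
cycle 6: I2 dispatched to ADD
cycle 7: I2 operands ready
cycle 9: I2 complete
cycle 10: R2←I2
cycle 11: I3 dispatched to ADD
cycle 12: I3 operands ready
cycle 14: I3 complete
cycle 15: R5←I3
cycle 16: I4 dispatched to ADD
cycle 17: I4 operands ready
cycle 19: I4 complete
cycle 20: R7←I4
cycle 21: I5 dispatched to MUL
cycle 22: I5 operands ready · I6 dispatched to DIV
cycle 23: I6 operands ready · I7 dispatched to INT
cycle 24: I7 operands ready
cycle 25: I7 complete
cycle 26: I5 complete · R1←I7
cycle 27: R7←I5
cycle 31: I6 complete
cycle 32: R3←I6

cycle = 32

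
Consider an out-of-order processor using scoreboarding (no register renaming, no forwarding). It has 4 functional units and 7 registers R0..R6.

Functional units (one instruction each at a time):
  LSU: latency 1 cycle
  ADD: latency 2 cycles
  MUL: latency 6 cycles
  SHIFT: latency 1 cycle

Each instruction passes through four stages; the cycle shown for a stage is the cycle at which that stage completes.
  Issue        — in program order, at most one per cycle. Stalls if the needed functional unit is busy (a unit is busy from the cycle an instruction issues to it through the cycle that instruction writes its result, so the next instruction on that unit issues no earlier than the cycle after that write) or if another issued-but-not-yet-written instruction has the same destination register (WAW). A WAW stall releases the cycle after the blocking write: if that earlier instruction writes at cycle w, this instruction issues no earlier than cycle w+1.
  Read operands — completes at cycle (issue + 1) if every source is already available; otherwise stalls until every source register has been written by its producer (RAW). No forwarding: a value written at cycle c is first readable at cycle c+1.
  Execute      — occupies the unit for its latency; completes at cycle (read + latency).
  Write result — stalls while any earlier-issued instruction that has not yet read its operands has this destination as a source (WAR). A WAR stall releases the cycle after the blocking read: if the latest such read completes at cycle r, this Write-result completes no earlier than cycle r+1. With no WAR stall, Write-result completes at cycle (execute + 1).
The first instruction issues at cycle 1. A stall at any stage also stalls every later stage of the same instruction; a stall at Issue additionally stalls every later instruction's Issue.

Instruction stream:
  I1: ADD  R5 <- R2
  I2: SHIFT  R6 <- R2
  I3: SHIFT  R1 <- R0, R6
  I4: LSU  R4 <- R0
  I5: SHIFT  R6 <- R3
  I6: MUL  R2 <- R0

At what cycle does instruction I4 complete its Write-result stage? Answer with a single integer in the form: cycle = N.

cycle = 10

1) issue 1, read 2, done 4, write 5
2) issue 2, read 3, done 4, write 5
3) issue 6, read 7, done 8, write 9  <struct: SHIFT busy until I2 writes@5>
4) issue 7, read 8, done 9, write 10
5) issue 10, read 11, done 12, write 13  <struct: SHIFT busy until I3 writes@9>
6) issue 11, read 12, done 18, write 19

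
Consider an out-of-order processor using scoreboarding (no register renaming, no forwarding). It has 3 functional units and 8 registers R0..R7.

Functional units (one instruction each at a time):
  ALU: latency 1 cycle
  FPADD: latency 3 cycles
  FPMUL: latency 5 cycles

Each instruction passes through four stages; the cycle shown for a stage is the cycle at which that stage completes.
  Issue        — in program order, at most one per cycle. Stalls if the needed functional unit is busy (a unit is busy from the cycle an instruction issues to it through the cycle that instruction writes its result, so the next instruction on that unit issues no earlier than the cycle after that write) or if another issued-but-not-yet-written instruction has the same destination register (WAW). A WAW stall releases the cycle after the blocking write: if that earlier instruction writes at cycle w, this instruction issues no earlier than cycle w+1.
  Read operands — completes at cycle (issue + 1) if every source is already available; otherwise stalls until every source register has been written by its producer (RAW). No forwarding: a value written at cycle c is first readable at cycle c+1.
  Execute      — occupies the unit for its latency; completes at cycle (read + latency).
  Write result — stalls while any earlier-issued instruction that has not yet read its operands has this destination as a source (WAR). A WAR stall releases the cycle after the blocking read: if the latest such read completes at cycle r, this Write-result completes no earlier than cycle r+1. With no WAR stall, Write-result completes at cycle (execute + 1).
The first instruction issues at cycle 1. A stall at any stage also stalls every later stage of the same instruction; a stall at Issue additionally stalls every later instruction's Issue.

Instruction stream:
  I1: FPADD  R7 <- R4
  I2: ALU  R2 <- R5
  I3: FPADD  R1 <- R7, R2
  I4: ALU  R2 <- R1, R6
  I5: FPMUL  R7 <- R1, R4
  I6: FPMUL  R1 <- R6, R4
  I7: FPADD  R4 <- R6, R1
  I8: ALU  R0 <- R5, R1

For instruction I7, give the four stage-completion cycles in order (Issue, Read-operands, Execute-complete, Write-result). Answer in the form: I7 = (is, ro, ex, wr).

[I1] 1/2/5/6
[I2] 2/3/4/5
[I3] 7/8/11/12  (struct: FPADD busy until I1 writes@6)
[I4] 8/13/14/15  (RAW R1: wait I3 write@12)
[I5] 9/13/18/19  (RAW R1: wait I3 write@12)
[I6] 20/21/26/27  (struct: FPMUL busy until I5 writes@19)
[I7] 21/28/31/32  (RAW R1: wait I6 write@27)
[I8] 22/28/29/30  (RAW R1: wait I6 write@27)

I7 = (21, 28, 31, 32)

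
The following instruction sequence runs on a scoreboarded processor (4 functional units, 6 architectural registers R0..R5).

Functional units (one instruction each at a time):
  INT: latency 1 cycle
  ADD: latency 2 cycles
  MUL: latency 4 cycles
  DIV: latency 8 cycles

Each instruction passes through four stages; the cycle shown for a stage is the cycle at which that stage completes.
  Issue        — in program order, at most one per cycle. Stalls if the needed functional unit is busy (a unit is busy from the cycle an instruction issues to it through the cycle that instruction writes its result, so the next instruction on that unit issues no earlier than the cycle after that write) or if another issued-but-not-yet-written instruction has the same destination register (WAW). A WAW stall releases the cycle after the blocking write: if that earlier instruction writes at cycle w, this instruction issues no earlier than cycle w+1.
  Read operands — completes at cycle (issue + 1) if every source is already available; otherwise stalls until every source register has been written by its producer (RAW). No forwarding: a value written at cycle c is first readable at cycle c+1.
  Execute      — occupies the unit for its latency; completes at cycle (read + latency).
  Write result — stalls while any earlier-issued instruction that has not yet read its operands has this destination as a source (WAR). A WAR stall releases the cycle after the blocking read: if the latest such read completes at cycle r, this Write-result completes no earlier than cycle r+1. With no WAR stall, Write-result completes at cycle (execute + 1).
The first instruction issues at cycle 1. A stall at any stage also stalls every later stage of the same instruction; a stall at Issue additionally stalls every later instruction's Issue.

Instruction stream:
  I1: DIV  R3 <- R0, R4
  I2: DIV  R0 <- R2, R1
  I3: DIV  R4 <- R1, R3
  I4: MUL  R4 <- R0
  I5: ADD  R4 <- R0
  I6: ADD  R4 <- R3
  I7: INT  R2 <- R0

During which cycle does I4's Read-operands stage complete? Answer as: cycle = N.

cycle = 35

cycle 1: issue I1 (DIV)
cycle 2: I1 read-ops
cycle 10: I1 finished on DIV
cycle 11: I1→R3
cycle 12: issue I2 (DIV)
cycle 13: I2 read-ops
cycle 21: I2 finished on DIV
cycle 22: I2→R0
cycle 23: issue I3 (DIV)
cycle 24: I3 read-ops
cycle 32: I3 finished on DIV
cycle 33: I3→R4
cycle 34: issue I4 (MUL)
cycle 35: I4 read-ops
cycle 39: I4 finished on MUL
cycle 40: I4→R4
cycle 41: issue I5 (ADD)
cycle 42: I5 read-ops
cycle 44: I5 finished on ADD
cycle 45: I5→R4
cycle 46: issue I6 (ADD)
cycle 47: I6 read-ops · issue I7 (INT)
cycle 48: I7 read-ops
cycle 49: I6 finished on ADD · I7 finished on INT
cycle 50: I6→R4 · I7→R2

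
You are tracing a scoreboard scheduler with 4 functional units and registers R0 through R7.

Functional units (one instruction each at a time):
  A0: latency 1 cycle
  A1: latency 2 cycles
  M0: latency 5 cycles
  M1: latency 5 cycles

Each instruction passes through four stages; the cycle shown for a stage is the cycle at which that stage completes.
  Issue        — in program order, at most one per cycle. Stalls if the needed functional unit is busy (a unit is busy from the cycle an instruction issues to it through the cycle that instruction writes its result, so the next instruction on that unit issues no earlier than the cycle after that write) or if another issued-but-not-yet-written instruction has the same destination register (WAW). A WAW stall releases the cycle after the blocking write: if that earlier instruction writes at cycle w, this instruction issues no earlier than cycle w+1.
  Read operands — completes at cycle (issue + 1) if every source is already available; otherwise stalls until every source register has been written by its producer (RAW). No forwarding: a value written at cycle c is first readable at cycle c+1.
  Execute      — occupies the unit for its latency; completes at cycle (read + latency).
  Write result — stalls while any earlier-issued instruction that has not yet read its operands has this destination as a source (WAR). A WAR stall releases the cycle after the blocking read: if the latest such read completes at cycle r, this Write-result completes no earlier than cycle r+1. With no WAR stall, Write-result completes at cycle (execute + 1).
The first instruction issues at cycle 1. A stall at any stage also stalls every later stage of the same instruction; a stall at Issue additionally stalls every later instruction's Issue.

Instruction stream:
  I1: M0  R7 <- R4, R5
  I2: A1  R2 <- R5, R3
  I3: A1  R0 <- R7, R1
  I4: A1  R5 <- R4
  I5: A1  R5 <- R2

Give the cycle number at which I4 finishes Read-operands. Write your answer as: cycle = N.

cycle = 14

I1 -> (1, 2, 7, 8)
I2 -> (2, 3, 5, 6)
I3 -> (7, 9, 11, 12)  // struct: A1 busy until I2 writes@6, RAW R7: wait I1 write@8
I4 -> (13, 14, 16, 17)  // struct: A1 busy until I3 writes@12
I5 -> (18, 19, 21, 22)  // struct: A1 busy until I4 writes@17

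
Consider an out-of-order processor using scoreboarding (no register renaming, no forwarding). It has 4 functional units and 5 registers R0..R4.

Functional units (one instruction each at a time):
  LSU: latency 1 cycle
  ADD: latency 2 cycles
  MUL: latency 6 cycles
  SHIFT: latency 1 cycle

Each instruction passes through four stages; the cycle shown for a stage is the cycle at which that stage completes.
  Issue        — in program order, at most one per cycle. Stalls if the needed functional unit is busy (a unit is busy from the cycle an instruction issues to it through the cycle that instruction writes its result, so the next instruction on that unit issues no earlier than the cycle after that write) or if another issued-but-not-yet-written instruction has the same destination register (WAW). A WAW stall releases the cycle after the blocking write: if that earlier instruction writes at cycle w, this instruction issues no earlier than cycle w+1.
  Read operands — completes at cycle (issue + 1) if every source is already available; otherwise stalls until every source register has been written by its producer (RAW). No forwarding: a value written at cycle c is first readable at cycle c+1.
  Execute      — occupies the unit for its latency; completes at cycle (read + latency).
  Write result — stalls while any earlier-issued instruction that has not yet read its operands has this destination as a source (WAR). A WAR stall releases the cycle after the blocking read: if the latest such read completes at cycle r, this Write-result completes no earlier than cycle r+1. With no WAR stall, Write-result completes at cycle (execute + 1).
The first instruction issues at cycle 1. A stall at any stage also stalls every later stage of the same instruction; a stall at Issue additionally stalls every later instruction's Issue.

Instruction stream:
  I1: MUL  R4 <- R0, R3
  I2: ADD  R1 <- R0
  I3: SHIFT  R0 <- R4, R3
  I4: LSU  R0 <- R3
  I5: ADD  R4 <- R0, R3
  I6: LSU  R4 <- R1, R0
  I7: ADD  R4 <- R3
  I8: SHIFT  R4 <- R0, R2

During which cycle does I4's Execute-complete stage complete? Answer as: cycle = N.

t=1  I1→MUL
t=2  I1 RO · I2→ADD
t=3  I2 RO · I3→SHIFT
t=5  I2 EX
t=6  I2 WR R1
t=8  I1 EX
t=9  I1 WR R4
t=10  I3 RO
t=11  I3 EX
t=12  I3 WR R0
t=13  I4→LSU
t=14  I4 RO · I5→ADD
t=15  I4 EX
t=16  I4 WR R0
t=17  I5 RO
t=19  I5 EX
t=20  I5 WR R4
t=21  I6→LSU
t=22  I6 RO
t=23  I6 EX
t=24  I6 WR R4
t=25  I7→ADD
t=26  I7 RO
t=28  I7 EX
t=29  I7 WR R4
t=30  I8→SHIFT
t=31  I8 RO
t=32  I8 EX
t=33  I8 WR R4

cycle = 15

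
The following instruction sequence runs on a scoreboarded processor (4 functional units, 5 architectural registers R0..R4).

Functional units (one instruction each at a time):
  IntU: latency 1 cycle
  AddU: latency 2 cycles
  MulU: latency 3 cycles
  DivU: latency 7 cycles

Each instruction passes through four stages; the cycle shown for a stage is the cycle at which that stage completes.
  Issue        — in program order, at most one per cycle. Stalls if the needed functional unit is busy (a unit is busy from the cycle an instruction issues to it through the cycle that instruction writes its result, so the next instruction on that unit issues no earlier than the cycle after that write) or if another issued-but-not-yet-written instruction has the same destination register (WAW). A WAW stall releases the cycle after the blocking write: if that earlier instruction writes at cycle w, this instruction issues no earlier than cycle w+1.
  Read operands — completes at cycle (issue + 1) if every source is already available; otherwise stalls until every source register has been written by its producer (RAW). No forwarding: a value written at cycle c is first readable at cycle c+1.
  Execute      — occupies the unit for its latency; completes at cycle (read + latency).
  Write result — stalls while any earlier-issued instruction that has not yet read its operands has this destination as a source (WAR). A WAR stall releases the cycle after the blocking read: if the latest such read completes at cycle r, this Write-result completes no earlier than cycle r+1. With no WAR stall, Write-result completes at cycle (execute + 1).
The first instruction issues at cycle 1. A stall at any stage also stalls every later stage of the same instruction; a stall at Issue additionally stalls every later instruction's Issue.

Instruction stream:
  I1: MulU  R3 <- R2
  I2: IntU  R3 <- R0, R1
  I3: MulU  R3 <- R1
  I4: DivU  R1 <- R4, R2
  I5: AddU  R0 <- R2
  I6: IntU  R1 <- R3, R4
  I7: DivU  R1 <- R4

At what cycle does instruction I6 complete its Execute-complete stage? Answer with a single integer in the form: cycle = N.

1) issue 1, read 2, done 5, write 6
2) issue 7, read 8, done 9, write 10  <WAW R3: wait I1 write@6>
3) issue 11, read 12, done 15, write 16  <WAW R3: wait I2 write@10>
4) issue 12, read 13, done 20, write 21
5) issue 13, read 14, done 16, write 17
6) issue 22, read 23, done 24, write 25  <WAW R1: wait I4 write@21>
7) issue 26, read 27, done 34, write 35  <WAW R1: wait I6 write@25>

cycle = 24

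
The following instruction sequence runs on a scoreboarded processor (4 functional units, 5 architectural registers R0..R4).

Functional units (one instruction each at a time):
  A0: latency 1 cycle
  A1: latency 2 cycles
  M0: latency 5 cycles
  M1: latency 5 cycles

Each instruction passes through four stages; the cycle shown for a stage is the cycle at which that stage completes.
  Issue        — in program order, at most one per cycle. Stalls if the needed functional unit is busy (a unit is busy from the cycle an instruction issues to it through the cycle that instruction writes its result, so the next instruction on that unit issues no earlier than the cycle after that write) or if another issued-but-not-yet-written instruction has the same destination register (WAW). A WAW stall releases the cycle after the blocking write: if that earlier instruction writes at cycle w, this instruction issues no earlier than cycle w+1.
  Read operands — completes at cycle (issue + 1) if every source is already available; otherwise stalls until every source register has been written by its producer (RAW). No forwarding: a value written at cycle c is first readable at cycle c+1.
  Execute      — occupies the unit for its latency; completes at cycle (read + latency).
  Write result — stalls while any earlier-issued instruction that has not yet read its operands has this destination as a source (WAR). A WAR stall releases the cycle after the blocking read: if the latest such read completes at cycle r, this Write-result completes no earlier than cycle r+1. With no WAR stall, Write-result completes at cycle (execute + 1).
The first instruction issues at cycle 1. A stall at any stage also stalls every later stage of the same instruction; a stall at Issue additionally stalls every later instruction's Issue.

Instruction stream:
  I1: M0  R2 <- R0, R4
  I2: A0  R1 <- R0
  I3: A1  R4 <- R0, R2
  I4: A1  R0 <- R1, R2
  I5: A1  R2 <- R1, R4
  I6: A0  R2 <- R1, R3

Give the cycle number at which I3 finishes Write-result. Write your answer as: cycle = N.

cycle = 12

c1: issue I1 (M0)
c2: I1 read-ops; issue I2 (A0)
c3: I2 read-ops; issue I3 (A1)
c4: I2 finished on A0
c5: I2→R1
c7: I1 finished on M0
c8: I1→R2
c9: I3 read-ops
c11: I3 finished on A1
c12: I3→R4
c13: issue I4 (A1)
c14: I4 read-ops
c16: I4 finished on A1
c17: I4→R0
c18: issue I5 (A1)
c19: I5 read-ops
c21: I5 finished on A1
c22: I5→R2
c23: issue I6 (A0)
c24: I6 read-ops
c25: I6 finished on A0
c26: I6→R2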